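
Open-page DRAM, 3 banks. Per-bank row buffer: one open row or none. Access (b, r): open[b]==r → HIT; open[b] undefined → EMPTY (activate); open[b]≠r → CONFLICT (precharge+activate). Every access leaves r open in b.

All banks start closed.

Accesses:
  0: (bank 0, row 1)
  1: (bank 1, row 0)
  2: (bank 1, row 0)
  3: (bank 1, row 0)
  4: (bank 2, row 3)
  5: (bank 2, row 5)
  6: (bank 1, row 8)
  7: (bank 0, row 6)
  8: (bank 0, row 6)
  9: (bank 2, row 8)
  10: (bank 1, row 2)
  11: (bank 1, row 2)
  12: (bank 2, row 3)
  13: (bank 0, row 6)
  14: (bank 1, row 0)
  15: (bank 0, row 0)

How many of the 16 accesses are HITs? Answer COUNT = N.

COUNT = 5

  [0] b0 r1: no row ⇒ E
  [1] b1 r0: no row ⇒ E
  [2] b1 r0: had r0 ⇒ H
  [3] b1 r0: had r0 ⇒ H
  [4] b2 r3: no row ⇒ E
  [5] b2 r5: had r3 ⇒ C
  [6] b1 r8: had r0 ⇒ C
  [7] b0 r6: had r1 ⇒ C
  [8] b0 r6: had r6 ⇒ H
  [9] b2 r8: had r5 ⇒ C
  [10] b1 r2: had r8 ⇒ C
  [11] b1 r2: had r2 ⇒ H
  [12] b2 r3: had r8 ⇒ C
  [13] b0 r6: had r6 ⇒ H
  [14] b1 r0: had r2 ⇒ C
  [15] b0 r0: had r6 ⇒ C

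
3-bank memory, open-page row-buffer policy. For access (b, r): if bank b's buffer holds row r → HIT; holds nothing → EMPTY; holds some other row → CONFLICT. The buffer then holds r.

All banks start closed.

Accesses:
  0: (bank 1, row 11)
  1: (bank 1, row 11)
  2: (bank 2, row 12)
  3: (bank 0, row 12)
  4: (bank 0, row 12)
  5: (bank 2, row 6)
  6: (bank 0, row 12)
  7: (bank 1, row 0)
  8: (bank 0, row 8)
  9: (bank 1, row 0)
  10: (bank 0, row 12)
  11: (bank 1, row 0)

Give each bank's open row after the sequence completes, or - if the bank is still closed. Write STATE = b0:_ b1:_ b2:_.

#0 (1,11) E
#1 (1,11) H  (was 11)
#2 (2,12) E
#3 (0,12) E
#4 (0,12) H  (was 12)
#5 (2,6) C  (was 12)
#6 (0,12) H  (was 12)
#7 (1,0) C  (was 11)
#8 (0,8) C  (was 12)
#9 (1,0) H  (was 0)
#10 (0,12) C  (was 8)
#11 (1,0) H  (was 0)

STATE = b0:12 b1:0 b2:6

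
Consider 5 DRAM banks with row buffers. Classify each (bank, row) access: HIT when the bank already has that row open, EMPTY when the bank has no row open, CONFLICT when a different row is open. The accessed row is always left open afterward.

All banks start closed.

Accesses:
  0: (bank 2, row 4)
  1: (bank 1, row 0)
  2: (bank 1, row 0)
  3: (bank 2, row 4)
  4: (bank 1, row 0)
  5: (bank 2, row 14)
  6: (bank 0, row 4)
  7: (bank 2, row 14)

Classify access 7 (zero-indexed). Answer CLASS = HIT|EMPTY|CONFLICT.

step 0: bank2 None->4 [EMPTY]
step 1: bank1 None->0 [EMPTY]
step 2: bank1 0->0 [HIT]
step 3: bank2 4->4 [HIT]
step 4: bank1 0->0 [HIT]
step 5: bank2 4->14 [CONFLICT]
step 6: bank0 None->4 [EMPTY]
step 7: bank2 14->14 [HIT]

CLASS = HIT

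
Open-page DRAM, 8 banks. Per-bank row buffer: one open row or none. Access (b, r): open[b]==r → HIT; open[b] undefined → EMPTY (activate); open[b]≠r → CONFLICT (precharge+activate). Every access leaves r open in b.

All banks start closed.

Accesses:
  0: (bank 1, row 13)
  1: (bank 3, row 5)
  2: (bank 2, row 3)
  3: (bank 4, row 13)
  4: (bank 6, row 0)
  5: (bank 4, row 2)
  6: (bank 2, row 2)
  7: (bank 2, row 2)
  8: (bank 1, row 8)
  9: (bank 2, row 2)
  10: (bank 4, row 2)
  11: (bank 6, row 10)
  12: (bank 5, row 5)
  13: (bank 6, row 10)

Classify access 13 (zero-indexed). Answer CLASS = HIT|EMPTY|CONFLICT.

CLASS = HIT

step 0: bank1 None->13 [EMPTY]
step 1: bank3 None->5 [EMPTY]
step 2: bank2 None->3 [EMPTY]
step 3: bank4 None->13 [EMPTY]
step 4: bank6 None->0 [EMPTY]
step 5: bank4 13->2 [CONFLICT]
step 6: bank2 3->2 [CONFLICT]
step 7: bank2 2->2 [HIT]
step 8: bank1 13->8 [CONFLICT]
step 9: bank2 2->2 [HIT]
step 10: bank4 2->2 [HIT]
step 11: bank6 0->10 [CONFLICT]
step 12: bank5 None->5 [EMPTY]
step 13: bank6 10->10 [HIT]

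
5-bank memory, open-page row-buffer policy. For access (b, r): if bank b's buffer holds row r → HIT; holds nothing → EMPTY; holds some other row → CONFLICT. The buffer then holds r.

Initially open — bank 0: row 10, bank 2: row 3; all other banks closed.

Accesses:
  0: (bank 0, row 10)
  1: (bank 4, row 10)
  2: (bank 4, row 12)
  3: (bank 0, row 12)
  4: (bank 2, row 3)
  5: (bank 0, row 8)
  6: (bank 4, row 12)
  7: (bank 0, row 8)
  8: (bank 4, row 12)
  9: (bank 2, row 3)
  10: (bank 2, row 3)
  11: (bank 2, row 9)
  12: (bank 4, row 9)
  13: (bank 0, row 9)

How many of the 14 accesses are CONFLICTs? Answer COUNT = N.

COUNT = 6

  [0] b0 r10: had r10 ⇒ H
  [1] b4 r10: no row ⇒ E
  [2] b4 r12: had r10 ⇒ C
  [3] b0 r12: had r10 ⇒ C
  [4] b2 r3: had r3 ⇒ H
  [5] b0 r8: had r12 ⇒ C
  [6] b4 r12: had r12 ⇒ H
  [7] b0 r8: had r8 ⇒ H
  [8] b4 r12: had r12 ⇒ H
  [9] b2 r3: had r3 ⇒ H
  [10] b2 r3: had r3 ⇒ H
  [11] b2 r9: had r3 ⇒ C
  [12] b4 r9: had r12 ⇒ C
  [13] b0 r9: had r8 ⇒ C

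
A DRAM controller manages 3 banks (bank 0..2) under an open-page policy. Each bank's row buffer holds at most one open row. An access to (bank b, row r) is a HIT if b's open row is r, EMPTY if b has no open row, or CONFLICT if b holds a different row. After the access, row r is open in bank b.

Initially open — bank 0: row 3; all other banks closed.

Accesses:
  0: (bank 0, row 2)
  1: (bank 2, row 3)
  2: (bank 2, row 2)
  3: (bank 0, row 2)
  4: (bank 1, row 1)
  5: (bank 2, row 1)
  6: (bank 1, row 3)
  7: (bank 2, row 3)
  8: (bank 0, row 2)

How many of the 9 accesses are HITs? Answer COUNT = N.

step 0: bank0 3->2 [CONFLICT]
step 1: bank2 None->3 [EMPTY]
step 2: bank2 3->2 [CONFLICT]
step 3: bank0 2->2 [HIT]
step 4: bank1 None->1 [EMPTY]
step 5: bank2 2->1 [CONFLICT]
step 6: bank1 1->3 [CONFLICT]
step 7: bank2 1->3 [CONFLICT]
step 8: bank0 2->2 [HIT]

COUNT = 2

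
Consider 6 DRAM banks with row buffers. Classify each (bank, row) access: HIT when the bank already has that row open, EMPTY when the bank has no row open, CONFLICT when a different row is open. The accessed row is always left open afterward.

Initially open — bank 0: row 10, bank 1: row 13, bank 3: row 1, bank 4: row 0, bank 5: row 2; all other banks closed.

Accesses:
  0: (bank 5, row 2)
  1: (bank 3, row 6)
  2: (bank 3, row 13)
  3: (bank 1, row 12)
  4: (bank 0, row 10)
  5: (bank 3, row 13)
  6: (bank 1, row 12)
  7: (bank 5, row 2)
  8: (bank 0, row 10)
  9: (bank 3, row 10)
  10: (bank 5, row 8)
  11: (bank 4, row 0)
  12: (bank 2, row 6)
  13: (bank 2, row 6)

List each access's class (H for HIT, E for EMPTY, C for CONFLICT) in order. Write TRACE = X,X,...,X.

TRACE = H,C,C,C,H,H,H,H,H,C,C,H,E,H

  [0] b5 r2: had r2 ⇒ H
  [1] b3 r6: had r1 ⇒ C
  [2] b3 r13: had r6 ⇒ C
  [3] b1 r12: had r13 ⇒ C
  [4] b0 r10: had r10 ⇒ H
  [5] b3 r13: had r13 ⇒ H
  [6] b1 r12: had r12 ⇒ H
  [7] b5 r2: had r2 ⇒ H
  [8] b0 r10: had r10 ⇒ H
  [9] b3 r10: had r13 ⇒ C
  [10] b5 r8: had r2 ⇒ C
  [11] b4 r0: had r0 ⇒ H
  [12] b2 r6: no row ⇒ E
  [13] b2 r6: had r6 ⇒ H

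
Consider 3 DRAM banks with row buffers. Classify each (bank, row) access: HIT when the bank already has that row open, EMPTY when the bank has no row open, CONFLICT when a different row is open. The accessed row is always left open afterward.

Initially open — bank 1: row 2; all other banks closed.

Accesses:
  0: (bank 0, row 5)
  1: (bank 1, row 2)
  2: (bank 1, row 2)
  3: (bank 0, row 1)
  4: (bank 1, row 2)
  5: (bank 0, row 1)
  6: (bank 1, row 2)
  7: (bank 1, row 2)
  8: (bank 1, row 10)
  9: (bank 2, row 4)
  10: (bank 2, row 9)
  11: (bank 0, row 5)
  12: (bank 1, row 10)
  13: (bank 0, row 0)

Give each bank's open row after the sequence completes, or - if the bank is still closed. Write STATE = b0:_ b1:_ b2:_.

#0 (0,5) E
#1 (1,2) H  (was 2)
#2 (1,2) H  (was 2)
#3 (0,1) C  (was 5)
#4 (1,2) H  (was 2)
#5 (0,1) H  (was 1)
#6 (1,2) H  (was 2)
#7 (1,2) H  (was 2)
#8 (1,10) C  (was 2)
#9 (2,4) E
#10 (2,9) C  (was 4)
#11 (0,5) C  (was 1)
#12 (1,10) H  (was 10)
#13 (0,0) C  (was 5)

STATE = b0:0 b1:10 b2:9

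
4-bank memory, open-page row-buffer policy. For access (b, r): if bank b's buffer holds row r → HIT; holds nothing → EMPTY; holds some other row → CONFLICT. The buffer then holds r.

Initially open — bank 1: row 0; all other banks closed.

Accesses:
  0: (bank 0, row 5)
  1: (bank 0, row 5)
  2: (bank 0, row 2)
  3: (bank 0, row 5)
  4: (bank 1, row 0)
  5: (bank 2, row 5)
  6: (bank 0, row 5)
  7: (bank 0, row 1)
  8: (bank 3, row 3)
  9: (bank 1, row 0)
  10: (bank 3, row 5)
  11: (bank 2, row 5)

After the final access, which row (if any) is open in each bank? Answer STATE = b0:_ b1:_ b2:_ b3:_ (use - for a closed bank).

STATE = b0:1 b1:0 b2:5 b3:5

#0 (0,5) E
#1 (0,5) H  (was 5)
#2 (0,2) C  (was 5)
#3 (0,5) C  (was 2)
#4 (1,0) H  (was 0)
#5 (2,5) E
#6 (0,5) H  (was 5)
#7 (0,1) C  (was 5)
#8 (3,3) E
#9 (1,0) H  (was 0)
#10 (3,5) C  (was 3)
#11 (2,5) H  (was 5)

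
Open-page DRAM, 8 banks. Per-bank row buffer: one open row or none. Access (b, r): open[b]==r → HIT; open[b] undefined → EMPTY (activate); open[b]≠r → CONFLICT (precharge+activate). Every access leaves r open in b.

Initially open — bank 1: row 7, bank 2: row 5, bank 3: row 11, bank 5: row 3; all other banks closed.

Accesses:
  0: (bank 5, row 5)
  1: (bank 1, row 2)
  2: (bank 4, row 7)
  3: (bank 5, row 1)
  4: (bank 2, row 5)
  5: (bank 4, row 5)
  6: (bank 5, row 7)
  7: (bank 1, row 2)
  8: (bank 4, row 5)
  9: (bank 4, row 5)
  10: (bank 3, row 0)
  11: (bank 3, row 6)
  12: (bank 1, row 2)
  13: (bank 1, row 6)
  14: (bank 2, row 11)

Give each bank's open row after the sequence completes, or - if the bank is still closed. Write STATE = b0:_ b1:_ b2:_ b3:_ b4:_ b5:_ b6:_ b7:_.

step 0: bank5 3->5 [CONFLICT]
step 1: bank1 7->2 [CONFLICT]
step 2: bank4 None->7 [EMPTY]
step 3: bank5 5->1 [CONFLICT]
step 4: bank2 5->5 [HIT]
step 5: bank4 7->5 [CONFLICT]
step 6: bank5 1->7 [CONFLICT]
step 7: bank1 2->2 [HIT]
step 8: bank4 5->5 [HIT]
step 9: bank4 5->5 [HIT]
step 10: bank3 11->0 [CONFLICT]
step 11: bank3 0->6 [CONFLICT]
step 12: bank1 2->2 [HIT]
step 13: bank1 2->6 [CONFLICT]
step 14: bank2 5->11 [CONFLICT]

STATE = b0:- b1:6 b2:11 b3:6 b4:5 b5:7 b6:- b7:-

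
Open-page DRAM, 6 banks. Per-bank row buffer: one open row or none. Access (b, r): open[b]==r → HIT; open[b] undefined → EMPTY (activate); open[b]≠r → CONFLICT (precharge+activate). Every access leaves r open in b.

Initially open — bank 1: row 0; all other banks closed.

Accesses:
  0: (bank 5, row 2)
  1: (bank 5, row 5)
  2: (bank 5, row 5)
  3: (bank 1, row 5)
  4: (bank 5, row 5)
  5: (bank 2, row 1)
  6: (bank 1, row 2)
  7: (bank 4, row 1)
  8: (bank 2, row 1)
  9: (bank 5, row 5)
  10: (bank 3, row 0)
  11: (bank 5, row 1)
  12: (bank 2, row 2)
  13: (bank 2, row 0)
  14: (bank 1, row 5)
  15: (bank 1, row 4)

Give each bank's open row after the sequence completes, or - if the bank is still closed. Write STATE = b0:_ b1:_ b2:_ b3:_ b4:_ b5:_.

#0 (5,2) E
#1 (5,5) C  (was 2)
#2 (5,5) H  (was 5)
#3 (1,5) C  (was 0)
#4 (5,5) H  (was 5)
#5 (2,1) E
#6 (1,2) C  (was 5)
#7 (4,1) E
#8 (2,1) H  (was 1)
#9 (5,5) H  (was 5)
#10 (3,0) E
#11 (5,1) C  (was 5)
#12 (2,2) C  (was 1)
#13 (2,0) C  (was 2)
#14 (1,5) C  (was 2)
#15 (1,4) C  (was 5)

STATE = b0:- b1:4 b2:0 b3:0 b4:1 b5:1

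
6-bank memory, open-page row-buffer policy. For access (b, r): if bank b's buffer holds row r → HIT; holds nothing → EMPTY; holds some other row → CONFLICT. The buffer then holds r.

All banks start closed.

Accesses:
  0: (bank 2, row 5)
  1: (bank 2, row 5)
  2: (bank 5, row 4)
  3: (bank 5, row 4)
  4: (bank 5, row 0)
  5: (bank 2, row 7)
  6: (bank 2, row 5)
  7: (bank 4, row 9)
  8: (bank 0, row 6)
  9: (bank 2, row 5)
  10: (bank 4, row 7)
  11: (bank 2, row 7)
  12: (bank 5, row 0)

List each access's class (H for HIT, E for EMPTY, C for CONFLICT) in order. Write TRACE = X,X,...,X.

TRACE = E,H,E,H,C,C,C,E,E,H,C,C,H

step 0: bank2 None->5 [EMPTY]
step 1: bank2 5->5 [HIT]
step 2: bank5 None->4 [EMPTY]
step 3: bank5 4->4 [HIT]
step 4: bank5 4->0 [CONFLICT]
step 5: bank2 5->7 [CONFLICT]
step 6: bank2 7->5 [CONFLICT]
step 7: bank4 None->9 [EMPTY]
step 8: bank0 None->6 [EMPTY]
step 9: bank2 5->5 [HIT]
step 10: bank4 9->7 [CONFLICT]
step 11: bank2 5->7 [CONFLICT]
step 12: bank5 0->0 [HIT]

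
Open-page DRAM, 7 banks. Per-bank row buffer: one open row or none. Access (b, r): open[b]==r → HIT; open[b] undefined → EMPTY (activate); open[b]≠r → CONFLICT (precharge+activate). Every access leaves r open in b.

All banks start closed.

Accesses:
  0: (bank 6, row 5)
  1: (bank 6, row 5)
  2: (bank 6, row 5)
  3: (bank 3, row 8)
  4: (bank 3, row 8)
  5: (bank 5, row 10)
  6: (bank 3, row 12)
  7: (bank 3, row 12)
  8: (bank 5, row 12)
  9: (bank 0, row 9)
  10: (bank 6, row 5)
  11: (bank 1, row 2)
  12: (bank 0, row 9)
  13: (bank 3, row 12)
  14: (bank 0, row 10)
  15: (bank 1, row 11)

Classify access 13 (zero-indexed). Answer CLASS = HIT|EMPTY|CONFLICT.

CLASS = HIT

step 0: bank6 None->5 [EMPTY]
step 1: bank6 5->5 [HIT]
step 2: bank6 5->5 [HIT]
step 3: bank3 None->8 [EMPTY]
step 4: bank3 8->8 [HIT]
step 5: bank5 None->10 [EMPTY]
step 6: bank3 8->12 [CONFLICT]
step 7: bank3 12->12 [HIT]
step 8: bank5 10->12 [CONFLICT]
step 9: bank0 None->9 [EMPTY]
step 10: bank6 5->5 [HIT]
step 11: bank1 None->2 [EMPTY]
step 12: bank0 9->9 [HIT]
step 13: bank3 12->12 [HIT]
step 14: bank0 9->10 [CONFLICT]
step 15: bank1 2->11 [CONFLICT]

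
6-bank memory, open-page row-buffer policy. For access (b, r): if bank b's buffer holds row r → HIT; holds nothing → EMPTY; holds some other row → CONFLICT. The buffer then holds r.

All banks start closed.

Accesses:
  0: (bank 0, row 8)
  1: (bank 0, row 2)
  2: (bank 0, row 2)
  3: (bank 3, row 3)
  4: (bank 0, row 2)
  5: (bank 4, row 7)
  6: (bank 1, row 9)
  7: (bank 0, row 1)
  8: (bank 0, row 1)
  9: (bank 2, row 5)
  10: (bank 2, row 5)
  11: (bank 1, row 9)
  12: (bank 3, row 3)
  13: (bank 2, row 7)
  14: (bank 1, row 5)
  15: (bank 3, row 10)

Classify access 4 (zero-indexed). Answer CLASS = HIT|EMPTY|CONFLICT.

step 0: bank0 None->8 [EMPTY]
step 1: bank0 8->2 [CONFLICT]
step 2: bank0 2->2 [HIT]
step 3: bank3 None->3 [EMPTY]
step 4: bank0 2->2 [HIT]
step 5: bank4 None->7 [EMPTY]
step 6: bank1 None->9 [EMPTY]
step 7: bank0 2->1 [CONFLICT]
step 8: bank0 1->1 [HIT]
step 9: bank2 None->5 [EMPTY]
step 10: bank2 5->5 [HIT]
step 11: bank1 9->9 [HIT]
step 12: bank3 3->3 [HIT]
step 13: bank2 5->7 [CONFLICT]
step 14: bank1 9->5 [CONFLICT]
step 15: bank3 3->10 [CONFLICT]

CLASS = HIT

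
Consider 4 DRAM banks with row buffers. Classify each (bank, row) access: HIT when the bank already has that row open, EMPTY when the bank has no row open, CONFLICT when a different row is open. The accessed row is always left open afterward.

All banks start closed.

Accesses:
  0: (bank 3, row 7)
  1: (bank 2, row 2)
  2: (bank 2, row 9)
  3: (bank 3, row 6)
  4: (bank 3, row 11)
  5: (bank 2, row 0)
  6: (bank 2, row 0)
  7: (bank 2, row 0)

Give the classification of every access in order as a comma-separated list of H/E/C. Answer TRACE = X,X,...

  [0] b3 r7: no row ⇒ E
  [1] b2 r2: no row ⇒ E
  [2] b2 r9: had r2 ⇒ C
  [3] b3 r6: had r7 ⇒ C
  [4] b3 r11: had r6 ⇒ C
  [5] b2 r0: had r9 ⇒ C
  [6] b2 r0: had r0 ⇒ H
  [7] b2 r0: had r0 ⇒ H

TRACE = E,E,C,C,C,C,H,H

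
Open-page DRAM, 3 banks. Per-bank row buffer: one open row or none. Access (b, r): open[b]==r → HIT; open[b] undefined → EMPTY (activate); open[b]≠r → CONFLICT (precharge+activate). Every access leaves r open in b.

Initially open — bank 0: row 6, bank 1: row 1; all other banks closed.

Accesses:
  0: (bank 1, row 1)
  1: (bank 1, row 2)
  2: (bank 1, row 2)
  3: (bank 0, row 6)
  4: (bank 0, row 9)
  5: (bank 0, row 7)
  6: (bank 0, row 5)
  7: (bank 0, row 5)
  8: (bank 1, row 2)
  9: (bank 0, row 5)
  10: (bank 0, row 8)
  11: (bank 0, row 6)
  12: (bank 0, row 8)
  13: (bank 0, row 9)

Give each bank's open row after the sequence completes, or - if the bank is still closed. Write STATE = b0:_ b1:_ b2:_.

0: bank 1 row 1 — prev 1 → HIT
1: bank 1 row 2 — prev 1 → CONFLICT
2: bank 1 row 2 — prev 2 → HIT
3: bank 0 row 6 — prev 6 → HIT
4: bank 0 row 9 — prev 6 → CONFLICT
5: bank 0 row 7 — prev 9 → CONFLICT
6: bank 0 row 5 — prev 7 → CONFLICT
7: bank 0 row 5 — prev 5 → HIT
8: bank 1 row 2 — prev 2 → HIT
9: bank 0 row 5 — prev 5 → HIT
10: bank 0 row 8 — prev 5 → CONFLICT
11: bank 0 row 6 — prev 8 → CONFLICT
12: bank 0 row 8 — prev 6 → CONFLICT
13: bank 0 row 9 — prev 8 → CONFLICT

STATE = b0:9 b1:2 b2:-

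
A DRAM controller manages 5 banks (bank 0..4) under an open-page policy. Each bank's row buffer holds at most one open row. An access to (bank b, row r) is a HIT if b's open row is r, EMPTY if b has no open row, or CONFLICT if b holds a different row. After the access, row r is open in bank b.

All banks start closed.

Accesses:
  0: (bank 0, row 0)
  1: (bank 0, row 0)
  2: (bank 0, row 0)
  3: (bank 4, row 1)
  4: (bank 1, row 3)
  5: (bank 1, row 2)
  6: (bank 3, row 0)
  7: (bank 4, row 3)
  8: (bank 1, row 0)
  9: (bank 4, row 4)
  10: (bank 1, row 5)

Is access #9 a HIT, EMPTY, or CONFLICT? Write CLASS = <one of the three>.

CLASS = CONFLICT

step 0: bank0 None->0 [EMPTY]
step 1: bank0 0->0 [HIT]
step 2: bank0 0->0 [HIT]
step 3: bank4 None->1 [EMPTY]
step 4: bank1 None->3 [EMPTY]
step 5: bank1 3->2 [CONFLICT]
step 6: bank3 None->0 [EMPTY]
step 7: bank4 1->3 [CONFLICT]
step 8: bank1 2->0 [CONFLICT]
step 9: bank4 3->4 [CONFLICT]
step 10: bank1 0->5 [CONFLICT]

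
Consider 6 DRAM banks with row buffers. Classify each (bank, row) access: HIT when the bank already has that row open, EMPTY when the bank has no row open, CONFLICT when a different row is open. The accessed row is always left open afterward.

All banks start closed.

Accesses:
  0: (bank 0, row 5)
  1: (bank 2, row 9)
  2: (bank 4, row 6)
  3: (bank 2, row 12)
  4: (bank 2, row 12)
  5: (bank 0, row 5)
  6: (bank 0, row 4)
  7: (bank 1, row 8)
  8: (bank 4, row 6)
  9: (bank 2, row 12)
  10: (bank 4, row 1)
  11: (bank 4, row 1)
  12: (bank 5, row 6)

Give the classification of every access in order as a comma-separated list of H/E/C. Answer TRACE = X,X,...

step 0: bank0 None->5 [EMPTY]
step 1: bank2 None->9 [EMPTY]
step 2: bank4 None->6 [EMPTY]
step 3: bank2 9->12 [CONFLICT]
step 4: bank2 12->12 [HIT]
step 5: bank0 5->5 [HIT]
step 6: bank0 5->4 [CONFLICT]
step 7: bank1 None->8 [EMPTY]
step 8: bank4 6->6 [HIT]
step 9: bank2 12->12 [HIT]
step 10: bank4 6->1 [CONFLICT]
step 11: bank4 1->1 [HIT]
step 12: bank5 None->6 [EMPTY]

TRACE = E,E,E,C,H,H,C,E,H,H,C,H,E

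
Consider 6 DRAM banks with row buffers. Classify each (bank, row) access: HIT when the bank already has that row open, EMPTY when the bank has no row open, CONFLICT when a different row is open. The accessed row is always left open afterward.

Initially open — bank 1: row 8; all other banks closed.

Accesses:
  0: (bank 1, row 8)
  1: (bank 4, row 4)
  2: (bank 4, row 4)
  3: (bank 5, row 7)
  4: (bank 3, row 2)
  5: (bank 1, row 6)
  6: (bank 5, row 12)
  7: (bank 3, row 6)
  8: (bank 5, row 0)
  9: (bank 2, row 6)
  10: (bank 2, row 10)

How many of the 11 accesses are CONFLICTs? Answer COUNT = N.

COUNT = 5

step 0: bank1 8->8 [HIT]
step 1: bank4 None->4 [EMPTY]
step 2: bank4 4->4 [HIT]
step 3: bank5 None->7 [EMPTY]
step 4: bank3 None->2 [EMPTY]
step 5: bank1 8->6 [CONFLICT]
step 6: bank5 7->12 [CONFLICT]
step 7: bank3 2->6 [CONFLICT]
step 8: bank5 12->0 [CONFLICT]
step 9: bank2 None->6 [EMPTY]
step 10: bank2 6->10 [CONFLICT]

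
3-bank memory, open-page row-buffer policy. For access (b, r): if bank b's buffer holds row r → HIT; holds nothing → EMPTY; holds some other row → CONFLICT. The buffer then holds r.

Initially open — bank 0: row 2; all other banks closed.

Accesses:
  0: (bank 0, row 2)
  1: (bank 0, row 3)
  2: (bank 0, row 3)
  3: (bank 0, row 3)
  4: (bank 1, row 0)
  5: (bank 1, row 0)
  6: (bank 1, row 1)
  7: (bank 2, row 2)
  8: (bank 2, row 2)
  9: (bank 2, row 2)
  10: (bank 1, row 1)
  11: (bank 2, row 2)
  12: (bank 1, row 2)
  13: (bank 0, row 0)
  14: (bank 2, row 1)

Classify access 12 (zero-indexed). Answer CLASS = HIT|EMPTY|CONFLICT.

CLASS = CONFLICT

  [0] b0 r2: had r2 ⇒ H
  [1] b0 r3: had r2 ⇒ C
  [2] b0 r3: had r3 ⇒ H
  [3] b0 r3: had r3 ⇒ H
  [4] b1 r0: no row ⇒ E
  [5] b1 r0: had r0 ⇒ H
  [6] b1 r1: had r0 ⇒ C
  [7] b2 r2: no row ⇒ E
  [8] b2 r2: had r2 ⇒ H
  [9] b2 r2: had r2 ⇒ H
  [10] b1 r1: had r1 ⇒ H
  [11] b2 r2: had r2 ⇒ H
  [12] b1 r2: had r1 ⇒ C
  [13] b0 r0: had r3 ⇒ C
  [14] b2 r1: had r2 ⇒ C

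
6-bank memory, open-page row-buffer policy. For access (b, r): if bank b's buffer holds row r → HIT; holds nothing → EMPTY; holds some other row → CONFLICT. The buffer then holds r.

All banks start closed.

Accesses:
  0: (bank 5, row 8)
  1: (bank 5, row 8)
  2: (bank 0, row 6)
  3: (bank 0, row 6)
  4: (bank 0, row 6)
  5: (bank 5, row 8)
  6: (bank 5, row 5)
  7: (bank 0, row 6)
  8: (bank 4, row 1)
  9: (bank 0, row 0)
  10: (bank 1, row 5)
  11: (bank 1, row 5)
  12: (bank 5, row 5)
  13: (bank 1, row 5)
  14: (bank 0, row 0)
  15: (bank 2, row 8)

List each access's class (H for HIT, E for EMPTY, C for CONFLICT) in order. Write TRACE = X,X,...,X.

TRACE = E,H,E,H,H,H,C,H,E,C,E,H,H,H,H,E

step 0: bank5 None->8 [EMPTY]
step 1: bank5 8->8 [HIT]
step 2: bank0 None->6 [EMPTY]
step 3: bank0 6->6 [HIT]
step 4: bank0 6->6 [HIT]
step 5: bank5 8->8 [HIT]
step 6: bank5 8->5 [CONFLICT]
step 7: bank0 6->6 [HIT]
step 8: bank4 None->1 [EMPTY]
step 9: bank0 6->0 [CONFLICT]
step 10: bank1 None->5 [EMPTY]
step 11: bank1 5->5 [HIT]
step 12: bank5 5->5 [HIT]
step 13: bank1 5->5 [HIT]
step 14: bank0 0->0 [HIT]
step 15: bank2 None->8 [EMPTY]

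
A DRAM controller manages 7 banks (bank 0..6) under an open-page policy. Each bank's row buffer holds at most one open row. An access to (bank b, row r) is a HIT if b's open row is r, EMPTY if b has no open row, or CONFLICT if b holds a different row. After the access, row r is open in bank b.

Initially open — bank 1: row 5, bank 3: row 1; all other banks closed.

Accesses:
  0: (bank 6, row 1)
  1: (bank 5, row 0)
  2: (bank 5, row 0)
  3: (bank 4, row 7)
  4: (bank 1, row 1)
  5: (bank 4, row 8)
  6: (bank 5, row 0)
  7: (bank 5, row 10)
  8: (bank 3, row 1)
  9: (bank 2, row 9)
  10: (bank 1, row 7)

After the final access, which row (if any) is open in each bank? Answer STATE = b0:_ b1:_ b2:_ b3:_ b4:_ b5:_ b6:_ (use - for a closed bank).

0: bank 6 row 1 — prev None → EMPTY
1: bank 5 row 0 — prev None → EMPTY
2: bank 5 row 0 — prev 0 → HIT
3: bank 4 row 7 — prev None → EMPTY
4: bank 1 row 1 — prev 5 → CONFLICT
5: bank 4 row 8 — prev 7 → CONFLICT
6: bank 5 row 0 — prev 0 → HIT
7: bank 5 row 10 — prev 0 → CONFLICT
8: bank 3 row 1 — prev 1 → HIT
9: bank 2 row 9 — prev None → EMPTY
10: bank 1 row 7 — prev 1 → CONFLICT

STATE = b0:- b1:7 b2:9 b3:1 b4:8 b5:10 b6:1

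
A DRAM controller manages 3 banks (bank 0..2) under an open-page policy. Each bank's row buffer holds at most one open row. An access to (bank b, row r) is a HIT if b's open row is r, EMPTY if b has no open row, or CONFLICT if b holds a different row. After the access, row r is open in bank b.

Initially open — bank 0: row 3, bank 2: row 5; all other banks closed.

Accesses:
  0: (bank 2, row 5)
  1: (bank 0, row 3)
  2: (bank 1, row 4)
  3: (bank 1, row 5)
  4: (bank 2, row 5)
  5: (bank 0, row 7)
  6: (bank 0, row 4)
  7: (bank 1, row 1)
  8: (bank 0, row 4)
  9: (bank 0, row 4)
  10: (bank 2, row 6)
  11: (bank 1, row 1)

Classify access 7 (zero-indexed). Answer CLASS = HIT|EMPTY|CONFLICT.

CLASS = CONFLICT

  [0] b2 r5: had r5 ⇒ H
  [1] b0 r3: had r3 ⇒ H
  [2] b1 r4: no row ⇒ E
  [3] b1 r5: had r4 ⇒ C
  [4] b2 r5: had r5 ⇒ H
  [5] b0 r7: had r3 ⇒ C
  [6] b0 r4: had r7 ⇒ C
  [7] b1 r1: had r5 ⇒ C
  [8] b0 r4: had r4 ⇒ H
  [9] b0 r4: had r4 ⇒ H
  [10] b2 r6: had r5 ⇒ C
  [11] b1 r1: had r1 ⇒ H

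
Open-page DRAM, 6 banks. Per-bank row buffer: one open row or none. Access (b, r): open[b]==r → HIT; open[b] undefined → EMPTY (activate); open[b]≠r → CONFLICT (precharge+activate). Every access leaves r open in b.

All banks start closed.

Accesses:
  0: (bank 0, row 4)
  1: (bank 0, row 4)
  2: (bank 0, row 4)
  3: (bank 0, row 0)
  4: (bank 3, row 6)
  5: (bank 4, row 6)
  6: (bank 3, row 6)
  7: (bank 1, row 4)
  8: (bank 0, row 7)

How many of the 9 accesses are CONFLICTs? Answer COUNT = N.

0: bank 0 row 4 — prev None → EMPTY
1: bank 0 row 4 — prev 4 → HIT
2: bank 0 row 4 — prev 4 → HIT
3: bank 0 row 0 — prev 4 → CONFLICT
4: bank 3 row 6 — prev None → EMPTY
5: bank 4 row 6 — prev None → EMPTY
6: bank 3 row 6 — prev 6 → HIT
7: bank 1 row 4 — prev None → EMPTY
8: bank 0 row 7 — prev 0 → CONFLICT

COUNT = 2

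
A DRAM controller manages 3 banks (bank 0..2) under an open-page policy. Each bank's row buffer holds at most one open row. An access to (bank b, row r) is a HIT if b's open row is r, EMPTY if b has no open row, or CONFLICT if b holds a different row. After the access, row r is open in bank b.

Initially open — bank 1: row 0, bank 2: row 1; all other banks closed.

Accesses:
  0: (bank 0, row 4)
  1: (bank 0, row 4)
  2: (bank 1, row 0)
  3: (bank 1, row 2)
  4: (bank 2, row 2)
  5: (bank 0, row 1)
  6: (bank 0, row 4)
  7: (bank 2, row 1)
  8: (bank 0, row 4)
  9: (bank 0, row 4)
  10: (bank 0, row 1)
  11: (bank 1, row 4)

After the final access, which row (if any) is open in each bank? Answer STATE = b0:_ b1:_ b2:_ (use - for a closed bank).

#0 (0,4) E
#1 (0,4) H  (was 4)
#2 (1,0) H  (was 0)
#3 (1,2) C  (was 0)
#4 (2,2) C  (was 1)
#5 (0,1) C  (was 4)
#6 (0,4) C  (was 1)
#7 (2,1) C  (was 2)
#8 (0,4) H  (was 4)
#9 (0,4) H  (was 4)
#10 (0,1) C  (was 4)
#11 (1,4) C  (was 2)

STATE = b0:1 b1:4 b2:1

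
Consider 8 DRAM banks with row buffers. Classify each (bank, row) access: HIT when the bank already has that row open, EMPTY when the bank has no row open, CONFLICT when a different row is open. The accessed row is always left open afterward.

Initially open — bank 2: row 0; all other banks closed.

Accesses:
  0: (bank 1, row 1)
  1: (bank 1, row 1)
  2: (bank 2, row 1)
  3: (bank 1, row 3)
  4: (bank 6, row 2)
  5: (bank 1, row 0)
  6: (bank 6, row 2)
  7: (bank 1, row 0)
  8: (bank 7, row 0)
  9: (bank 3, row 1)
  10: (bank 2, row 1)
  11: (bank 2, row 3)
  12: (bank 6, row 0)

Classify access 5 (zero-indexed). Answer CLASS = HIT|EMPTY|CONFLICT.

0: bank 1 row 1 — prev None → EMPTY
1: bank 1 row 1 — prev 1 → HIT
2: bank 2 row 1 — prev 0 → CONFLICT
3: bank 1 row 3 — prev 1 → CONFLICT
4: bank 6 row 2 — prev None → EMPTY
5: bank 1 row 0 — prev 3 → CONFLICT
6: bank 6 row 2 — prev 2 → HIT
7: bank 1 row 0 — prev 0 → HIT
8: bank 7 row 0 — prev None → EMPTY
9: bank 3 row 1 — prev None → EMPTY
10: bank 2 row 1 — prev 1 → HIT
11: bank 2 row 3 — prev 1 → CONFLICT
12: bank 6 row 0 — prev 2 → CONFLICT

CLASS = CONFLICT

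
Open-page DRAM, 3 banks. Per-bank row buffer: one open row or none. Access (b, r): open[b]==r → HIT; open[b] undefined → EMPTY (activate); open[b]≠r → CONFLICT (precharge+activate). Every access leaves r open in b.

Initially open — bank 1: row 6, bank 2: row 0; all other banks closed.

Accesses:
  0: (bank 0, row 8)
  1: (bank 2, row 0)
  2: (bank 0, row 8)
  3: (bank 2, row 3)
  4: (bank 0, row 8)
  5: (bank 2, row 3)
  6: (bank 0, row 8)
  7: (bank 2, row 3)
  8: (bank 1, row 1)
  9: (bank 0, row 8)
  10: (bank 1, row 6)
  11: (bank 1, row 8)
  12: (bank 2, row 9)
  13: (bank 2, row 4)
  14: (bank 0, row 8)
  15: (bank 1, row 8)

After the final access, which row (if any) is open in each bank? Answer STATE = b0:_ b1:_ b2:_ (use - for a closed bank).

STATE = b0:8 b1:8 b2:4

#0 (0,8) E
#1 (2,0) H  (was 0)
#2 (0,8) H  (was 8)
#3 (2,3) C  (was 0)
#4 (0,8) H  (was 8)
#5 (2,3) H  (was 3)
#6 (0,8) H  (was 8)
#7 (2,3) H  (was 3)
#8 (1,1) C  (was 6)
#9 (0,8) H  (was 8)
#10 (1,6) C  (was 1)
#11 (1,8) C  (was 6)
#12 (2,9) C  (was 3)
#13 (2,4) C  (was 9)
#14 (0,8) H  (was 8)
#15 (1,8) H  (was 8)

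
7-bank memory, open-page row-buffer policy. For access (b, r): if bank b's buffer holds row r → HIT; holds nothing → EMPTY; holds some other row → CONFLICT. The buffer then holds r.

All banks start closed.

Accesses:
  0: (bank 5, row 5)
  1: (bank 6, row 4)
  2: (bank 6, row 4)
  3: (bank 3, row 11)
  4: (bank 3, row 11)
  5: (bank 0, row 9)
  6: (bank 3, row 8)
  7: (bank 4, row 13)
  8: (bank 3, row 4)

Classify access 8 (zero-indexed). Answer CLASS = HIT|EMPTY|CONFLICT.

step 0: bank5 None->5 [EMPTY]
step 1: bank6 None->4 [EMPTY]
step 2: bank6 4->4 [HIT]
step 3: bank3 None->11 [EMPTY]
step 4: bank3 11->11 [HIT]
step 5: bank0 None->9 [EMPTY]
step 6: bank3 11->8 [CONFLICT]
step 7: bank4 None->13 [EMPTY]
step 8: bank3 8->4 [CONFLICT]

CLASS = CONFLICT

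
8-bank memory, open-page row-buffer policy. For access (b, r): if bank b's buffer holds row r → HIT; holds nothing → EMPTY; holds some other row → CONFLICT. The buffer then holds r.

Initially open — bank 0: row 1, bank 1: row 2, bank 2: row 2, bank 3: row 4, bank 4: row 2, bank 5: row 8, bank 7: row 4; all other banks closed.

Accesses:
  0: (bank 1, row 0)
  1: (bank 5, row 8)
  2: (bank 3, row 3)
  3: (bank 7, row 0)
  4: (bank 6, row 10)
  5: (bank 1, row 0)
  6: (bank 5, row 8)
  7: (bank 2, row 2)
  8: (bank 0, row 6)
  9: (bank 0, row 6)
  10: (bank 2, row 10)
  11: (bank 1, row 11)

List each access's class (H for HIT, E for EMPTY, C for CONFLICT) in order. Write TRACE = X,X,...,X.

  [0] b1 r0: had r2 ⇒ C
  [1] b5 r8: had r8 ⇒ H
  [2] b3 r3: had r4 ⇒ C
  [3] b7 r0: had r4 ⇒ C
  [4] b6 r10: no row ⇒ E
  [5] b1 r0: had r0 ⇒ H
  [6] b5 r8: had r8 ⇒ H
  [7] b2 r2: had r2 ⇒ H
  [8] b0 r6: had r1 ⇒ C
  [9] b0 r6: had r6 ⇒ H
  [10] b2 r10: had r2 ⇒ C
  [11] b1 r11: had r0 ⇒ C

TRACE = C,H,C,C,E,H,H,H,C,H,C,C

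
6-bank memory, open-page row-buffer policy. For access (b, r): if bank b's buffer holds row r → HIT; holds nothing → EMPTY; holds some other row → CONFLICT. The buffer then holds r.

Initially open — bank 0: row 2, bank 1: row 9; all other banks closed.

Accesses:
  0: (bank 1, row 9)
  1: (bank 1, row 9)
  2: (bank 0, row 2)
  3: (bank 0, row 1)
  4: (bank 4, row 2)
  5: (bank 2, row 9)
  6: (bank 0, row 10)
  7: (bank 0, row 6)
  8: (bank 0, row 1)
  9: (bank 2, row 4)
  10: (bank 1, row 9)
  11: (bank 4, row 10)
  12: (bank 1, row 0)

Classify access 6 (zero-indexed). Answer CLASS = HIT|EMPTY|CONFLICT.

CLASS = CONFLICT

#0 (1,9) H  (was 9)
#1 (1,9) H  (was 9)
#2 (0,2) H  (was 2)
#3 (0,1) C  (was 2)
#4 (4,2) E
#5 (2,9) E
#6 (0,10) C  (was 1)
#7 (0,6) C  (was 10)
#8 (0,1) C  (was 6)
#9 (2,4) C  (was 9)
#10 (1,9) H  (was 9)
#11 (4,10) C  (was 2)
#12 (1,0) C  (was 9)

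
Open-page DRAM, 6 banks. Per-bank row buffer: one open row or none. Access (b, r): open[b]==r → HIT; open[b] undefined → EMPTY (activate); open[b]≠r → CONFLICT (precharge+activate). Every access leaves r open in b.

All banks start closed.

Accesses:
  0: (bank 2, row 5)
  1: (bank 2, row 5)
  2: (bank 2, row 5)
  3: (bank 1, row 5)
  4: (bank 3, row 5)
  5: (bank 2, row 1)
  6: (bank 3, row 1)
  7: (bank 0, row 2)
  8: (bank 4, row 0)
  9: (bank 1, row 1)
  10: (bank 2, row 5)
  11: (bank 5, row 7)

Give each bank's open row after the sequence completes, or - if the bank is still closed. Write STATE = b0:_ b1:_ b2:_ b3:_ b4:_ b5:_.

0: bank 2 row 5 — prev None → EMPTY
1: bank 2 row 5 — prev 5 → HIT
2: bank 2 row 5 — prev 5 → HIT
3: bank 1 row 5 — prev None → EMPTY
4: bank 3 row 5 — prev None → EMPTY
5: bank 2 row 1 — prev 5 → CONFLICT
6: bank 3 row 1 — prev 5 → CONFLICT
7: bank 0 row 2 — prev None → EMPTY
8: bank 4 row 0 — prev None → EMPTY
9: bank 1 row 1 — prev 5 → CONFLICT
10: bank 2 row 5 — prev 1 → CONFLICT
11: bank 5 row 7 — prev None → EMPTY

STATE = b0:2 b1:1 b2:5 b3:1 b4:0 b5:7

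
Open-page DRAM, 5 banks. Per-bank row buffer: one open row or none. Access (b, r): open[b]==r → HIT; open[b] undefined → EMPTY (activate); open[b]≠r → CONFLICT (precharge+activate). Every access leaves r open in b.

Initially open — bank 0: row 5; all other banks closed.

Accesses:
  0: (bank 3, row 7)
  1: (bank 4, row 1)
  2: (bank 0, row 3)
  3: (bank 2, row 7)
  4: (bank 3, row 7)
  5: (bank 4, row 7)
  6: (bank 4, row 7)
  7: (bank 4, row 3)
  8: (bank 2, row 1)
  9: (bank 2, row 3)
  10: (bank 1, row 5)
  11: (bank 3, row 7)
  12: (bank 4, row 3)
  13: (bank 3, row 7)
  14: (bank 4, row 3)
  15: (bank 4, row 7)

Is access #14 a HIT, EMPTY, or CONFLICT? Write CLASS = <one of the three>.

CLASS = HIT

  [0] b3 r7: no row ⇒ E
  [1] b4 r1: no row ⇒ E
  [2] b0 r3: had r5 ⇒ C
  [3] b2 r7: no row ⇒ E
  [4] b3 r7: had r7 ⇒ H
  [5] b4 r7: had r1 ⇒ C
  [6] b4 r7: had r7 ⇒ H
  [7] b4 r3: had r7 ⇒ C
  [8] b2 r1: had r7 ⇒ C
  [9] b2 r3: had r1 ⇒ C
  [10] b1 r5: no row ⇒ E
  [11] b3 r7: had r7 ⇒ H
  [12] b4 r3: had r3 ⇒ H
  [13] b3 r7: had r7 ⇒ H
  [14] b4 r3: had r3 ⇒ H
  [15] b4 r7: had r3 ⇒ C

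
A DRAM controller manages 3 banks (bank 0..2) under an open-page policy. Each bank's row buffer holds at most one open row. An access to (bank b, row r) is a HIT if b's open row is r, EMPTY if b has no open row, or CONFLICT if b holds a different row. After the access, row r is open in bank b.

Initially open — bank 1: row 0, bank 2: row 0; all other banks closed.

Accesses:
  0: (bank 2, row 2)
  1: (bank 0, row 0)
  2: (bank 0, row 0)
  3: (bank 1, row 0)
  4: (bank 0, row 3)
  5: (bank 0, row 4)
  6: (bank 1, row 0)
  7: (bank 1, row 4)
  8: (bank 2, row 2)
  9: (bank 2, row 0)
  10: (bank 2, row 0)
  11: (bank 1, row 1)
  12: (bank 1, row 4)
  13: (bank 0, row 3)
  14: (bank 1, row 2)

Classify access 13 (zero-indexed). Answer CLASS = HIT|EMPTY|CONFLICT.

#0 (2,2) C  (was 0)
#1 (0,0) E
#2 (0,0) H  (was 0)
#3 (1,0) H  (was 0)
#4 (0,3) C  (was 0)
#5 (0,4) C  (was 3)
#6 (1,0) H  (was 0)
#7 (1,4) C  (was 0)
#8 (2,2) H  (was 2)
#9 (2,0) C  (was 2)
#10 (2,0) H  (was 0)
#11 (1,1) C  (was 4)
#12 (1,4) C  (was 1)
#13 (0,3) C  (was 4)
#14 (1,2) C  (was 4)

CLASS = CONFLICT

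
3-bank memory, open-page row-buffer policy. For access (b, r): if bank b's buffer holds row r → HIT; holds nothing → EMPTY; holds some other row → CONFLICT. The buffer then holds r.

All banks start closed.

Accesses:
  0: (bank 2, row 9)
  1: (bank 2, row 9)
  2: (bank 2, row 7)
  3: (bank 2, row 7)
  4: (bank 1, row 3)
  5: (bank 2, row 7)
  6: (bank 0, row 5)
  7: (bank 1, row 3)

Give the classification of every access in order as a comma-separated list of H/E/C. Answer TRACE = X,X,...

#0 (2,9) E
#1 (2,9) H  (was 9)
#2 (2,7) C  (was 9)
#3 (2,7) H  (was 7)
#4 (1,3) E
#5 (2,7) H  (was 7)
#6 (0,5) E
#7 (1,3) H  (was 3)

TRACE = E,H,C,H,E,H,E,H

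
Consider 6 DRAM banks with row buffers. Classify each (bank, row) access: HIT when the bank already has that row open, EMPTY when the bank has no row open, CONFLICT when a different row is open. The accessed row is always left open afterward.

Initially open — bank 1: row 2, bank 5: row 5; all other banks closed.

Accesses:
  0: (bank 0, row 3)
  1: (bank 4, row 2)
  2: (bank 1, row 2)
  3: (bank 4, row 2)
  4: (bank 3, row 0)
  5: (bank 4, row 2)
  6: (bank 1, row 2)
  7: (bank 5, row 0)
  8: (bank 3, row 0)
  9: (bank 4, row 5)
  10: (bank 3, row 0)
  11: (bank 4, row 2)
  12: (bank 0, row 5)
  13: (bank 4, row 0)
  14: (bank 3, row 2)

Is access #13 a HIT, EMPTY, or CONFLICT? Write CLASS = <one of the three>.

CLASS = CONFLICT

0: bank 0 row 3 — prev None → EMPTY
1: bank 4 row 2 — prev None → EMPTY
2: bank 1 row 2 — prev 2 → HIT
3: bank 4 row 2 — prev 2 → HIT
4: bank 3 row 0 — prev None → EMPTY
5: bank 4 row 2 — prev 2 → HIT
6: bank 1 row 2 — prev 2 → HIT
7: bank 5 row 0 — prev 5 → CONFLICT
8: bank 3 row 0 — prev 0 → HIT
9: bank 4 row 5 — prev 2 → CONFLICT
10: bank 3 row 0 — prev 0 → HIT
11: bank 4 row 2 — prev 5 → CONFLICT
12: bank 0 row 5 — prev 3 → CONFLICT
13: bank 4 row 0 — prev 2 → CONFLICT
14: bank 3 row 2 — prev 0 → CONFLICT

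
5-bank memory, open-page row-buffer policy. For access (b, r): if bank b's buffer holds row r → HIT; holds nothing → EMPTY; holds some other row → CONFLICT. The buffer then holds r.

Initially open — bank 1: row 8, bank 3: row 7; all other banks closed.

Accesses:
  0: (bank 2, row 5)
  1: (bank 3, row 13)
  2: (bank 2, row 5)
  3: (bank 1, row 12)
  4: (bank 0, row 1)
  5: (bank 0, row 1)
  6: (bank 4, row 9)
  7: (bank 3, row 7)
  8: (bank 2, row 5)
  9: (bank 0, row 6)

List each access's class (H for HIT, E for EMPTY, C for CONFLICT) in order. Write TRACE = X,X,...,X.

TRACE = E,C,H,C,E,H,E,C,H,C

0: bank 2 row 5 — prev None → EMPTY
1: bank 3 row 13 — prev 7 → CONFLICT
2: bank 2 row 5 — prev 5 → HIT
3: bank 1 row 12 — prev 8 → CONFLICT
4: bank 0 row 1 — prev None → EMPTY
5: bank 0 row 1 — prev 1 → HIT
6: bank 4 row 9 — prev None → EMPTY
7: bank 3 row 7 — prev 13 → CONFLICT
8: bank 2 row 5 — prev 5 → HIT
9: bank 0 row 6 — prev 1 → CONFLICT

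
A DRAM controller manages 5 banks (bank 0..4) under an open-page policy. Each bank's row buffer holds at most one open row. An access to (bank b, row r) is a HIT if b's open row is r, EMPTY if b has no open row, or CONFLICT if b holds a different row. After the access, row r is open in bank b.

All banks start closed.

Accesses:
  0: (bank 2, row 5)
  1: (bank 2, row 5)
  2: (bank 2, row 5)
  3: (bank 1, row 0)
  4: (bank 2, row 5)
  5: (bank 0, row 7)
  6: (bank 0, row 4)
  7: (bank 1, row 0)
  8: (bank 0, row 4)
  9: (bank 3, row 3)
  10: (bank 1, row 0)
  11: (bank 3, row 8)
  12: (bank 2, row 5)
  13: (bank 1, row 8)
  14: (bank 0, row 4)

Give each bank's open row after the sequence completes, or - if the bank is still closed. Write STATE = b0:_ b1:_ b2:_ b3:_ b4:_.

STATE = b0:4 b1:8 b2:5 b3:8 b4:-

0: bank 2 row 5 — prev None → EMPTY
1: bank 2 row 5 — prev 5 → HIT
2: bank 2 row 5 — prev 5 → HIT
3: bank 1 row 0 — prev None → EMPTY
4: bank 2 row 5 — prev 5 → HIT
5: bank 0 row 7 — prev None → EMPTY
6: bank 0 row 4 — prev 7 → CONFLICT
7: bank 1 row 0 — prev 0 → HIT
8: bank 0 row 4 — prev 4 → HIT
9: bank 3 row 3 — prev None → EMPTY
10: bank 1 row 0 — prev 0 → HIT
11: bank 3 row 8 — prev 3 → CONFLICT
12: bank 2 row 5 — prev 5 → HIT
13: bank 1 row 8 — prev 0 → CONFLICT
14: bank 0 row 4 — prev 4 → HIT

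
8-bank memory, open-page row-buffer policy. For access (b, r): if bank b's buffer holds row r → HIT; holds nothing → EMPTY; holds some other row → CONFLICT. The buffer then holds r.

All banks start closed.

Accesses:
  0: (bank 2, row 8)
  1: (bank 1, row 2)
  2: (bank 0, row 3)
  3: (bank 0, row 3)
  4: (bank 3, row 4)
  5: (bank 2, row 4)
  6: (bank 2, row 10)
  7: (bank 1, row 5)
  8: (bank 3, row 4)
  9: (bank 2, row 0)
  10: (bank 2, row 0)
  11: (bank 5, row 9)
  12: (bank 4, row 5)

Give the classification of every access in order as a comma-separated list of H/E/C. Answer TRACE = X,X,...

0: bank 2 row 8 — prev None → EMPTY
1: bank 1 row 2 — prev None → EMPTY
2: bank 0 row 3 — prev None → EMPTY
3: bank 0 row 3 — prev 3 → HIT
4: bank 3 row 4 — prev None → EMPTY
5: bank 2 row 4 — prev 8 → CONFLICT
6: bank 2 row 10 — prev 4 → CONFLICT
7: bank 1 row 5 — prev 2 → CONFLICT
8: bank 3 row 4 — prev 4 → HIT
9: bank 2 row 0 — prev 10 → CONFLICT
10: bank 2 row 0 — prev 0 → HIT
11: bank 5 row 9 — prev None → EMPTY
12: bank 4 row 5 — prev None → EMPTY

TRACE = E,E,E,H,E,C,C,C,H,C,H,E,E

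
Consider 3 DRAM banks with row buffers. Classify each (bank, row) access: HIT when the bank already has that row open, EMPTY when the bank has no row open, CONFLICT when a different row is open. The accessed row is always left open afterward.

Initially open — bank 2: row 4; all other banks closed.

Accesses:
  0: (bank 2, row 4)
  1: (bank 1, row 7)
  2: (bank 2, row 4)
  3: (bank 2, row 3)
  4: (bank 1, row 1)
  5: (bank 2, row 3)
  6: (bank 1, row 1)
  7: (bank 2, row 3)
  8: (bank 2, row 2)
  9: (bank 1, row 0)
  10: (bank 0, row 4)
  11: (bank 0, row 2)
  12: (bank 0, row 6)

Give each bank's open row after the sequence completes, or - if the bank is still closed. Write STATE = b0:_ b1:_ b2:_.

0: bank 2 row 4 — prev 4 → HIT
1: bank 1 row 7 — prev None → EMPTY
2: bank 2 row 4 — prev 4 → HIT
3: bank 2 row 3 — prev 4 → CONFLICT
4: bank 1 row 1 — prev 7 → CONFLICT
5: bank 2 row 3 — prev 3 → HIT
6: bank 1 row 1 — prev 1 → HIT
7: bank 2 row 3 — prev 3 → HIT
8: bank 2 row 2 — prev 3 → CONFLICT
9: bank 1 row 0 — prev 1 → CONFLICT
10: bank 0 row 4 — prev None → EMPTY
11: bank 0 row 2 — prev 4 → CONFLICT
12: bank 0 row 6 — prev 2 → CONFLICT

STATE = b0:6 b1:0 b2:2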